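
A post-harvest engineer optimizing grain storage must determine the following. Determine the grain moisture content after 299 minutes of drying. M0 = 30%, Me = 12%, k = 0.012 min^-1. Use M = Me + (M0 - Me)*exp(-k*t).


M = Me + (M0 - Me) * e^(-k*t)
  = 12 + (30 - 12) * e^(-0.012*299)
  = 12 + 18 * e^(-3.588)
  = 12 + 18 * 0.02765
  = 12 + 0.4978
  = 12.50%


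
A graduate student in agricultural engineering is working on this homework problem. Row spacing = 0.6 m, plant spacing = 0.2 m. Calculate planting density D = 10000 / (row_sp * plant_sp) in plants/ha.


D = 10000 / (row_sp * plant_sp)
  = 10000 / (0.6 * 0.2)
  = 10000 / 0.1200
  = 83333.33 plants/ha


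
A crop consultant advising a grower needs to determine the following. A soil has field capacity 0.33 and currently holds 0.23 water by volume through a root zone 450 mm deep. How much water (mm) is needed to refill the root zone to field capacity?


SMD = (FC - theta) * D
    = (0.33 - 0.23) * 450
    = 0.100 * 450
    = 45 mm


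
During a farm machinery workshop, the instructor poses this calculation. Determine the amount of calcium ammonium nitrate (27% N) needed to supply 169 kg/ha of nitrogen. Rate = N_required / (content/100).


Rate = N_required / (N_content / 100)
     = 169 / (27 / 100)
     = 169 / 0.27
     = 625.93 kg/ha


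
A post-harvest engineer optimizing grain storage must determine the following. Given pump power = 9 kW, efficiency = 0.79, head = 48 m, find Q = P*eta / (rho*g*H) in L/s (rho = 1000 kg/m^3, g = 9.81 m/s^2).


Q = (P * 1000 * eta) / (rho * g * H)
  = (9 * 1000 * 0.79) / (1000 * 9.81 * 48)
  = 7110 / 470880
  = 0.01510 m^3/s = 15.10 L/s


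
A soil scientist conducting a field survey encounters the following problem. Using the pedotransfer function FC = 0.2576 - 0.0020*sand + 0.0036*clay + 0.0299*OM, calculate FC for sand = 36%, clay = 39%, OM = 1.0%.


FC = 0.2576 - 0.0020*36 + 0.0036*39 + 0.0299*1.0
   = 0.2576 - 0.0720 + 0.1404 + 0.0299
   = 0.3559


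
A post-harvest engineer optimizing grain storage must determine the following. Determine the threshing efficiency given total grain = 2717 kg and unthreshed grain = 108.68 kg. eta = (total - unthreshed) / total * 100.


eta = (total - unthreshed) / total * 100
    = (2717 - 108.68) / 2717 * 100
    = 2608.32 / 2717 * 100
    = 96%


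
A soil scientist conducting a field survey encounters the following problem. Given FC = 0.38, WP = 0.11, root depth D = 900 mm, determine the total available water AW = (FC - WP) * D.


AW = (FC - WP) * D
   = (0.38 - 0.11) * 900
   = 0.27 * 900
   = 243 mm


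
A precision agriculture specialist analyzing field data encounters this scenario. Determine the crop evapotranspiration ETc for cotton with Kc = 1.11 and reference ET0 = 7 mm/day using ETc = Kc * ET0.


ETc = Kc * ET0
    = 1.11 * 7
    = 7.77 mm/day


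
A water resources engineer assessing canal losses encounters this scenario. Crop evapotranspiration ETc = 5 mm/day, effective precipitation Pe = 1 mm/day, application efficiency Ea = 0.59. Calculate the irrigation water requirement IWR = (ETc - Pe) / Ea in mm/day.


IWR = (ETc - Pe) / Ea
    = (5 - 1) / 0.59
    = 4 / 0.59
    = 6.78 mm/day


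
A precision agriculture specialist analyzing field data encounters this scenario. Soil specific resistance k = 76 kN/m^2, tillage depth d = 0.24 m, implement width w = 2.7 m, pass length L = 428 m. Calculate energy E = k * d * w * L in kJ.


E = k * d * w * L
  = 76 * 0.24 * 2.7 * 428
  = 21078.14 kJ


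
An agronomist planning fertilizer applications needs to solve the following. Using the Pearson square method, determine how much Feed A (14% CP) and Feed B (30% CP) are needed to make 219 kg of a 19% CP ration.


parts_A = CP_b - target = 30 - 19 = 11
parts_B = target - CP_a = 19 - 14 = 5
total_parts = 11 + 5 = 16
Feed A = 219 * 11 / 16 = 150.56 kg
Feed B = 219 * 5 / 16 = 68.44 kg

150.56 kg


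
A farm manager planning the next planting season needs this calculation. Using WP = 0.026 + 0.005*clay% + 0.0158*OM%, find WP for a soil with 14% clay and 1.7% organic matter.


WP = 0.026 + 0.005*14 + 0.0158*1.7
   = 0.026 + 0.0700 + 0.0269
   = 0.1229


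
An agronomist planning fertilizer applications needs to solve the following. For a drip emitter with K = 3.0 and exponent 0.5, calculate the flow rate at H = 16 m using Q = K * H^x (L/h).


Q = K * H^x
  = 3.0 * 16^0.5
  = 3.0 * 4
  = 12 L/h


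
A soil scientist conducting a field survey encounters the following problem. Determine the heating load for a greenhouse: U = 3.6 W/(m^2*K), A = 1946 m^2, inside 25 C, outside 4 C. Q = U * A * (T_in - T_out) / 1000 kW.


dT = 25 - (4) = 21 K
Q = U * A * dT
  = 3.6 * 1946 * 21
  = 147117.60 W = 147.12 kW


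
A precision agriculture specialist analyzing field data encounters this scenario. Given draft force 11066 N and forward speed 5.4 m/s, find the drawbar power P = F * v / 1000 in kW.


P = F * v / 1000
  = 11066 * 5.4 / 1000
  = 59756.40 / 1000
  = 59.76 kW


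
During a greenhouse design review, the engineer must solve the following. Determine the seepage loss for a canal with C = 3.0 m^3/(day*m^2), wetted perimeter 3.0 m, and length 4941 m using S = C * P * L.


S = C * P * L
  = 3.0 * 3.0 * 4941
  = 44469 m^3/day


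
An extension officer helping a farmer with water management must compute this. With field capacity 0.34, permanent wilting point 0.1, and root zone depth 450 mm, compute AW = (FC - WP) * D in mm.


AW = (FC - WP) * D
   = (0.34 - 0.1) * 450
   = 0.24 * 450
   = 108 mm


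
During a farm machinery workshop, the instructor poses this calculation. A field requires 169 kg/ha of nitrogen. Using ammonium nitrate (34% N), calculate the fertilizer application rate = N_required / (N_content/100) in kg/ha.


Rate = N_required / (N_content / 100)
     = 169 / (34 / 100)
     = 169 / 0.34
     = 497.06 kg/ha


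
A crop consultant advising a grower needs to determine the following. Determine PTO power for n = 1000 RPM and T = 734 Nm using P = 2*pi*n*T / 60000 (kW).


P = 2*pi*n*T / 60000
  = 2*pi * 1000 * 734 / 60000
  = 4611858.02 / 60000
  = 76.86 kW


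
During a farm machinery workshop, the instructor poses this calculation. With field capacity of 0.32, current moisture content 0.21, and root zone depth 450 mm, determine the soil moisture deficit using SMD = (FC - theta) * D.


SMD = (FC - theta) * D
    = (0.32 - 0.21) * 450
    = 0.110 * 450
    = 49.50 mm


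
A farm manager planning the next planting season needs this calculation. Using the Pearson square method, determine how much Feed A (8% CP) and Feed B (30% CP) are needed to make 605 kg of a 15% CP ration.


parts_A = CP_b - target = 30 - 15 = 15
parts_B = target - CP_a = 15 - 8 = 7
total_parts = 15 + 7 = 22
Feed A = 605 * 15 / 22 = 412.50 kg
Feed B = 605 * 7 / 22 = 192.50 kg

412.50 kg


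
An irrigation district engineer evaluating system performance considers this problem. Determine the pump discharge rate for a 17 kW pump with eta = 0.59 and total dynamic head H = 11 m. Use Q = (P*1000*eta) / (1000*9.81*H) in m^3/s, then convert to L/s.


Q = (P * 1000 * eta) / (rho * g * H)
  = (17 * 1000 * 0.59) / (1000 * 9.81 * 11)
  = 10030 / 107910
  = 0.09295 m^3/s = 92.95 L/s


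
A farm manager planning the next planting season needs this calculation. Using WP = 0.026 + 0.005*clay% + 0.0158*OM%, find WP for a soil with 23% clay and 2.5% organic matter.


WP = 0.026 + 0.005*23 + 0.0158*2.5
   = 0.026 + 0.1150 + 0.0395
   = 0.1805


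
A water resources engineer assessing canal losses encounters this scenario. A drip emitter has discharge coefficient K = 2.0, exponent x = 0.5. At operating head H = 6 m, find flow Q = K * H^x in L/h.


Q = K * H^x
  = 2.0 * 6^0.5
  = 2.0 * 2.4495
  = 4.90 L/h


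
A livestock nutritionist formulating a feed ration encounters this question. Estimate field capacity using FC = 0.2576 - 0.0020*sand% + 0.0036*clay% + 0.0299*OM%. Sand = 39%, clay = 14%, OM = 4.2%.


FC = 0.2576 - 0.0020*39 + 0.0036*14 + 0.0299*4.2
   = 0.2576 - 0.0780 + 0.0504 + 0.1256
   = 0.3556


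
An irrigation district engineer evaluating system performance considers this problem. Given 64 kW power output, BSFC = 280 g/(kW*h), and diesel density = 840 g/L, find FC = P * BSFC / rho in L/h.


FC = P * BSFC / rho_fuel
   = 64 * 280 / 840
   = 17920 / 840
   = 21.33 L/h


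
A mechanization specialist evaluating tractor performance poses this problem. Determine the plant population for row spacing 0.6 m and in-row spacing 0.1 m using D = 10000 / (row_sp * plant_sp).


D = 10000 / (row_sp * plant_sp)
  = 10000 / (0.6 * 0.1)
  = 10000 / 0.0600
  = 166666.67 plants/ha


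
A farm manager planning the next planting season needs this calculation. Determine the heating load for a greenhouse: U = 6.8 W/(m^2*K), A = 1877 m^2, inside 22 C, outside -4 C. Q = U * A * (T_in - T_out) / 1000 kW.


dT = 22 - (-4) = 26 K
Q = U * A * dT
  = 6.8 * 1877 * 26
  = 331853.60 W = 331.85 kW


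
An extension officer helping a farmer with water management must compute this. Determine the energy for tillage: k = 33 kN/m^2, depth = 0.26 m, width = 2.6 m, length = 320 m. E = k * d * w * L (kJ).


E = k * d * w * L
  = 33 * 0.26 * 2.6 * 320
  = 7138.56 kJ


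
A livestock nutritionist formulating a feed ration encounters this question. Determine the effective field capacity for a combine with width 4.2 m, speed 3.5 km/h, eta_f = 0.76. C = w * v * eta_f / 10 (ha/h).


C = w * v * eta_f / 10
  = 4.2 * 3.5 * 0.76 / 10
  = 11.17 / 10
  = 1.12 ha/h


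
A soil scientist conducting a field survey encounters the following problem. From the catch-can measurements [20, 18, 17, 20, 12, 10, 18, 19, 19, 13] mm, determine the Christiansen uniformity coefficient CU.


xbar = 166 / 10 = 16.600
sum|xi - xbar| = 29.600
CU = 100 * (1 - 29.600 / (10 * 16.600))
   = 100 * (1 - 0.1783)
   = 82.17%


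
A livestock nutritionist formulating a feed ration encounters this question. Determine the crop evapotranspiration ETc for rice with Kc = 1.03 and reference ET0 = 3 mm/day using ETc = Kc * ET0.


ETc = Kc * ET0
    = 1.03 * 3
    = 3.09 mm/day


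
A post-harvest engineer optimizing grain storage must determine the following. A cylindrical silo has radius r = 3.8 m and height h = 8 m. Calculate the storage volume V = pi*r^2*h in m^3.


V = pi * r^2 * h
  = pi * 3.8^2 * 8
  = pi * 14.44 * 8
  = 362.92 m^3


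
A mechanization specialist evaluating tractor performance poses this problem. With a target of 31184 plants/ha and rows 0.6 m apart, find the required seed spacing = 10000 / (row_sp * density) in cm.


spacing = 10000 / (row_sp * density)
        = 10000 / (0.6 * 31184)
        = 10000 / 18710.40
        = 0.53446 m = 53.45 cm


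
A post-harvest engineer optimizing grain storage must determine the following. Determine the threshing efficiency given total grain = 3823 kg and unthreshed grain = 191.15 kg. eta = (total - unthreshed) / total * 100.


eta = (total - unthreshed) / total * 100
    = (3823 - 191.15) / 3823 * 100
    = 3631.85 / 3823 * 100
    = 95%


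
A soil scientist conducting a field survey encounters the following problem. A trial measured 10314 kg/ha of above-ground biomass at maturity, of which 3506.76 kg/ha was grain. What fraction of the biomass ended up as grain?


HI = grain_yield / biomass
   = 3506.76 / 10314
   = 0.34


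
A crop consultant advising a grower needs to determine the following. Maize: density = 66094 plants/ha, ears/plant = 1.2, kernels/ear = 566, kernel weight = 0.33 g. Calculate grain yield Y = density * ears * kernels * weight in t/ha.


Y = density * ears * kernels * kw
  = 66094 * 1.2 * 566 * 0.33 g/ha
  = 14814044.78 g/ha
  = 14814.04 kg/ha = 14.81 t/ha


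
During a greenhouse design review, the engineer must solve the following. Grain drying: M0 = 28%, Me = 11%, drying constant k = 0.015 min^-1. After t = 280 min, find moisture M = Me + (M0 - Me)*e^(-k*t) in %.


M = Me + (M0 - Me) * e^(-k*t)
  = 11 + (28 - 11) * e^(-0.015*280)
  = 11 + 17 * e^(-4.200)
  = 11 + 17 * 0.01500
  = 11 + 0.2549
  = 11.25%


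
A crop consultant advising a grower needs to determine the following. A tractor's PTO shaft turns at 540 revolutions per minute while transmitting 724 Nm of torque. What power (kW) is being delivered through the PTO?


P = 2*pi*n*T / 60000
  = 2*pi * 540 * 724 / 60000
  = 2456474.13 / 60000
  = 40.94 kW


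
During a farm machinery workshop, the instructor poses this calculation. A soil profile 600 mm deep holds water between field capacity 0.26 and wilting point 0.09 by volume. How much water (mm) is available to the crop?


AW = (FC - WP) * D
   = (0.26 - 0.09) * 600
   = 0.17 * 600
   = 102 mm


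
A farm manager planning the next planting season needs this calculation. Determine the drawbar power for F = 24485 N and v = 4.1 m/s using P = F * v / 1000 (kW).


P = F * v / 1000
  = 24485 * 4.1 / 1000
  = 100388.50 / 1000
  = 100.39 kW


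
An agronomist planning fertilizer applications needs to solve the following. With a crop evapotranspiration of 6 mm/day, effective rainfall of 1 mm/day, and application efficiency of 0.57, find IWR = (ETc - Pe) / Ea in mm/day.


IWR = (ETc - Pe) / Ea
    = (6 - 1) / 0.57
    = 5 / 0.57
    = 8.77 mm/day


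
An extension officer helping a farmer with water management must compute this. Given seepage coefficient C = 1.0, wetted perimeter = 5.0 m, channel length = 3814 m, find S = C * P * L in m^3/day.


S = C * P * L
  = 1.0 * 5.0 * 3814
  = 19070 m^3/day


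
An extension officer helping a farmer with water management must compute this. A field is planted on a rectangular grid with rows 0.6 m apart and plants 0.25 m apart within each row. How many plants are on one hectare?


D = 10000 / (row_sp * plant_sp)
  = 10000 / (0.6 * 0.25)
  = 10000 / 0.1500
  = 66666.67 plants/ha


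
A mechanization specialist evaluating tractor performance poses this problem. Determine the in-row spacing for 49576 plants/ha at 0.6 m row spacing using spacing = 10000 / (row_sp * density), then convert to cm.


spacing = 10000 / (row_sp * density)
        = 10000 / (0.6 * 49576)
        = 10000 / 29745.60
        = 0.33618 m = 33.62 cm


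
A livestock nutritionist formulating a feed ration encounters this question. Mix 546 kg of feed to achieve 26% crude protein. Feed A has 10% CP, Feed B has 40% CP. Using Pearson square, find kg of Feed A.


parts_A = CP_b - target = 40 - 26 = 14
parts_B = target - CP_a = 26 - 10 = 16
total_parts = 14 + 16 = 30
Feed A = 546 * 14 / 30 = 254.80 kg
Feed B = 546 * 16 / 30 = 291.20 kg

254.80 kg


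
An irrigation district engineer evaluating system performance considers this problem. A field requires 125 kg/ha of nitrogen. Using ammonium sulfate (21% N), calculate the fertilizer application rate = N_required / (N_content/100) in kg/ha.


Rate = N_required / (N_content / 100)
     = 125 / (21 / 100)
     = 125 / 0.21
     = 595.24 kg/ha


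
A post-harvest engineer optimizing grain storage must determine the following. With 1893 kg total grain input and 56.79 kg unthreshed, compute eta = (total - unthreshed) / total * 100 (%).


eta = (total - unthreshed) / total * 100
    = (1893 - 56.79) / 1893 * 100
    = 1836.21 / 1893 * 100
    = 97%


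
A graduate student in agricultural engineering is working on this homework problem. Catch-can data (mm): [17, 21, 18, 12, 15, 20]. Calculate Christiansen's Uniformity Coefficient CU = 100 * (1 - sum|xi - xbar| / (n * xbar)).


xbar = 103 / 6 = 17.167
sum|xi - xbar| = 15
CU = 100 * (1 - 15 / (6 * 17.167))
   = 100 * (1 - 0.1456)
   = 85.44%


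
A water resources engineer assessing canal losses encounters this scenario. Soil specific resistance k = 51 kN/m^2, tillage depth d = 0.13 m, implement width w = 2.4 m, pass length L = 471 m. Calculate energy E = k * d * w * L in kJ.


E = k * d * w * L
  = 51 * 0.13 * 2.4 * 471
  = 7494.55 kJ


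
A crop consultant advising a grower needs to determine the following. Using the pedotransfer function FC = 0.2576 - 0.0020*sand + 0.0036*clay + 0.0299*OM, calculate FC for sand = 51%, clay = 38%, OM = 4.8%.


FC = 0.2576 - 0.0020*51 + 0.0036*38 + 0.0299*4.8
   = 0.2576 - 0.1020 + 0.1368 + 0.1435
   = 0.4359


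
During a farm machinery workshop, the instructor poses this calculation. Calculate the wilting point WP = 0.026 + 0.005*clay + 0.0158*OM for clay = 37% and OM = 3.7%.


WP = 0.026 + 0.005*37 + 0.0158*3.7
   = 0.026 + 0.1850 + 0.0585
   = 0.2695


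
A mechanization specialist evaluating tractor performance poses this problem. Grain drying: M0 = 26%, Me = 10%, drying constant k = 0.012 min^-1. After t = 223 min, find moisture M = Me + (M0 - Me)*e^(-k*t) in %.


M = Me + (M0 - Me) * e^(-k*t)
  = 10 + (26 - 10) * e^(-0.012*223)
  = 10 + 16 * e^(-2.676)
  = 10 + 16 * 0.06884
  = 10 + 1.1014
  = 11.10%


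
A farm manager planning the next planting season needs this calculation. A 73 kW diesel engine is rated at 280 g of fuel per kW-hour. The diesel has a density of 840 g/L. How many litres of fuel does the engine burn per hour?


FC = P * BSFC / rho_fuel
   = 73 * 280 / 840
   = 20440 / 840
   = 24.33 L/h


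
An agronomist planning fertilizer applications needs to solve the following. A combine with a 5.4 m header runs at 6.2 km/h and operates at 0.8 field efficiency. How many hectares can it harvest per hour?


C = w * v * eta_f / 10
  = 5.4 * 6.2 * 0.8 / 10
  = 26.78 / 10
  = 2.68 ha/h


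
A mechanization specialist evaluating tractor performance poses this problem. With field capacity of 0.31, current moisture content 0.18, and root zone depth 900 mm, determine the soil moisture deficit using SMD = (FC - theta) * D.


SMD = (FC - theta) * D
    = (0.31 - 0.18) * 900
    = 0.130 * 900
    = 117 mm


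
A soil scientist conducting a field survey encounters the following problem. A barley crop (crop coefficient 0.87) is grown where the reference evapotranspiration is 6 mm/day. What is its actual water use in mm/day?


ETc = Kc * ET0
    = 0.87 * 6
    = 5.22 mm/day


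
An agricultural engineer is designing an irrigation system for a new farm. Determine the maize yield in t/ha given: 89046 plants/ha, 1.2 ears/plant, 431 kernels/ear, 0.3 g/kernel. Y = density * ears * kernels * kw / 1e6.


Y = density * ears * kernels * kw
  = 89046 * 1.2 * 431 * 0.3 g/ha
  = 13816377.36 g/ha
  = 13816.38 kg/ha = 13.82 t/ha


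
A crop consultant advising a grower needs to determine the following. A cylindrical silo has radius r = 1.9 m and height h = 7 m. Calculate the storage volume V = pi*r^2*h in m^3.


V = pi * r^2 * h
  = pi * 1.9^2 * 7
  = pi * 3.61 * 7
  = 79.39 m^3


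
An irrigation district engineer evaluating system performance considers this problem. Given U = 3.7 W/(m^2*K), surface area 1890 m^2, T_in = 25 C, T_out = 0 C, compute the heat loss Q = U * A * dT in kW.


dT = 25 - (0) = 25 K
Q = U * A * dT
  = 3.7 * 1890 * 25
  = 174825 W = 174.83 kW


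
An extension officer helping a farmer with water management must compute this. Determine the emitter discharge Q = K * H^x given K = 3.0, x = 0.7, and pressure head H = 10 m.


Q = K * H^x
  = 3.0 * 10^0.7
  = 3.0 * 5.0119
  = 15.04 L/h


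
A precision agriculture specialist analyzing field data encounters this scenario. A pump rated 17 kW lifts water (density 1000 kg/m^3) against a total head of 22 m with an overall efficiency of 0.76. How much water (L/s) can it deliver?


Q = (P * 1000 * eta) / (rho * g * H)
  = (17 * 1000 * 0.76) / (1000 * 9.81 * 22)
  = 12920 / 215820
  = 0.05986 m^3/s = 59.86 L/s


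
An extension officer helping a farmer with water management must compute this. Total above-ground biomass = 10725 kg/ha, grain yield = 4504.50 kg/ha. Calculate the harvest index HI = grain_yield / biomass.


HI = grain_yield / biomass
   = 4504.50 / 10725
   = 0.42


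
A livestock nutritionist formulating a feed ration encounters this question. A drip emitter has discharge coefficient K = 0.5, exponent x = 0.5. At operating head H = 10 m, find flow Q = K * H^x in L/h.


Q = K * H^x
  = 0.5 * 10^0.5
  = 0.5 * 3.1623
  = 1.58 L/h


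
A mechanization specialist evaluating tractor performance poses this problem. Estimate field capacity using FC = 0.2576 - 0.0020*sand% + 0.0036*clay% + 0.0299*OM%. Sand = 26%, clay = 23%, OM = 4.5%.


FC = 0.2576 - 0.0020*26 + 0.0036*23 + 0.0299*4.5
   = 0.2576 - 0.0520 + 0.0828 + 0.1346
   = 0.4230


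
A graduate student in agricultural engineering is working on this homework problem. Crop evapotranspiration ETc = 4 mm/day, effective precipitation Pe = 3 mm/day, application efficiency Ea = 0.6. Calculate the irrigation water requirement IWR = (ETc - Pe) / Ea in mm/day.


IWR = (ETc - Pe) / Ea
    = (4 - 3) / 0.6
    = 1 / 0.6
    = 1.67 mm/day


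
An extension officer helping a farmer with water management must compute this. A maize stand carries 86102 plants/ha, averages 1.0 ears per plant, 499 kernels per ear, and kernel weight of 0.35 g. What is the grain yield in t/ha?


Y = density * ears * kernels * kw
  = 86102 * 1.0 * 499 * 0.35 g/ha
  = 15037714.30 g/ha
  = 15037.71 kg/ha = 15.04 t/ha


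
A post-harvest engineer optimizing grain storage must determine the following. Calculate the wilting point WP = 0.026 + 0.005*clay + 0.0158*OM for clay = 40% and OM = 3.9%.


WP = 0.026 + 0.005*40 + 0.0158*3.9
   = 0.026 + 0.2000 + 0.0616
   = 0.2876


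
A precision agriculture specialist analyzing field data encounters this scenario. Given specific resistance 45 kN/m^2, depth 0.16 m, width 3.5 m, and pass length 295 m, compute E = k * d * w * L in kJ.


E = k * d * w * L
  = 45 * 0.16 * 3.5 * 295
  = 7434 kJ


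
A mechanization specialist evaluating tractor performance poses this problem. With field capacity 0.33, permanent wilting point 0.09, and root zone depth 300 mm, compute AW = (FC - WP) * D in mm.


AW = (FC - WP) * D
   = (0.33 - 0.09) * 300
   = 0.24 * 300
   = 72 mm


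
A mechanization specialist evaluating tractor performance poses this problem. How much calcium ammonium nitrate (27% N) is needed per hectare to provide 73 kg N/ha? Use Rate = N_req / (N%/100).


Rate = N_required / (N_content / 100)
     = 73 / (27 / 100)
     = 73 / 0.27
     = 270.37 kg/ha


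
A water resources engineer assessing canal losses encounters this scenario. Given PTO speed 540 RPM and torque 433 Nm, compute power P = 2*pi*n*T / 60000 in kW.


P = 2*pi*n*T / 60000
  = 2*pi * 540 * 433 / 60000
  = 1469134.39 / 60000
  = 24.49 kW


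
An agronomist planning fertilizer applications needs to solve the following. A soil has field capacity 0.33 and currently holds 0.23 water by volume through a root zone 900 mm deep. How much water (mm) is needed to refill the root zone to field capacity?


SMD = (FC - theta) * D
    = (0.33 - 0.23) * 900
    = 0.100 * 900
    = 90 mm


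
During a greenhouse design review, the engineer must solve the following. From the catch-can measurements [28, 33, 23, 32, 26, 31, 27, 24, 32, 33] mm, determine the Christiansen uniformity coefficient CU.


xbar = 289 / 10 = 28.900
sum|xi - xbar| = 33
CU = 100 * (1 - 33 / (10 * 28.900))
   = 100 * (1 - 0.1142)
   = 88.58%


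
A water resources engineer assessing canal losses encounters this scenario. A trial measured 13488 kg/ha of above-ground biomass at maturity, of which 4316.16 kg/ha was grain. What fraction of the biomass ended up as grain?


HI = grain_yield / biomass
   = 4316.16 / 13488
   = 0.32


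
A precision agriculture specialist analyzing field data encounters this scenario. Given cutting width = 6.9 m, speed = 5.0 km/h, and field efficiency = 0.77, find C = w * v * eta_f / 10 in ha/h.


C = w * v * eta_f / 10
  = 6.9 * 5.0 * 0.77 / 10
  = 26.57 / 10
  = 2.66 ha/h


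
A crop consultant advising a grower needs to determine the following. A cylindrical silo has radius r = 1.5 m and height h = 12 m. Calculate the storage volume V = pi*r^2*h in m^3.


V = pi * r^2 * h
  = pi * 1.5^2 * 12
  = pi * 2.25 * 12
  = 84.82 m^3


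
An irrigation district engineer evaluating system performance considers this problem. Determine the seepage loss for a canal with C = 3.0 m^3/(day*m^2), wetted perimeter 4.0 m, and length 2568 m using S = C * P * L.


S = C * P * L
  = 3.0 * 4.0 * 2568
  = 30816 m^3/day


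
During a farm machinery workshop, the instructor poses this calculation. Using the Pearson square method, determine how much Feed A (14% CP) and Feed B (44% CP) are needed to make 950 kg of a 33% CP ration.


parts_A = CP_b - target = 44 - 33 = 11
parts_B = target - CP_a = 33 - 14 = 19
total_parts = 11 + 19 = 30
Feed A = 950 * 11 / 30 = 348.33 kg
Feed B = 950 * 19 / 30 = 601.67 kg

348.33 kg


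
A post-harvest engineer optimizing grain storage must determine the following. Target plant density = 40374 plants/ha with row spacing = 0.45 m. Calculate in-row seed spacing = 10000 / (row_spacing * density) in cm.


spacing = 10000 / (row_sp * density)
        = 10000 / (0.45 * 40374)
        = 10000 / 18168.30
        = 0.55041 m = 55.04 cm


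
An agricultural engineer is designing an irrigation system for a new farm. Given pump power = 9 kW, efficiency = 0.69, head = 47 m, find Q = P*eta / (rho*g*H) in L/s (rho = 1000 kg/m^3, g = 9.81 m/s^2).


Q = (P * 1000 * eta) / (rho * g * H)
  = (9 * 1000 * 0.69) / (1000 * 9.81 * 47)
  = 6210 / 461070
  = 0.01347 m^3/s = 13.47 L/s


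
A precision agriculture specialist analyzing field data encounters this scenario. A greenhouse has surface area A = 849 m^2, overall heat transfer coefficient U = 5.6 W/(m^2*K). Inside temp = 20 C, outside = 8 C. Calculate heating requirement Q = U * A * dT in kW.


dT = 20 - (8) = 12 K
Q = U * A * dT
  = 5.6 * 849 * 12
  = 57052.80 W = 57.05 kW


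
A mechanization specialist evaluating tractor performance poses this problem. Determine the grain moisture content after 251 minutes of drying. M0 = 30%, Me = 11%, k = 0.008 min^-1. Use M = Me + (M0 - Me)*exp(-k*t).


M = Me + (M0 - Me) * e^(-k*t)
  = 11 + (30 - 11) * e^(-0.008*251)
  = 11 + 19 * e^(-2.008)
  = 11 + 19 * 0.13426
  = 11 + 2.5509
  = 13.55%


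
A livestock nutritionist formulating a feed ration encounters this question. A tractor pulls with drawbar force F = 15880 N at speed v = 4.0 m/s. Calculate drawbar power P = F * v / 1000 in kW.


P = F * v / 1000
  = 15880 * 4.0 / 1000
  = 63520 / 1000
  = 63.52 kW


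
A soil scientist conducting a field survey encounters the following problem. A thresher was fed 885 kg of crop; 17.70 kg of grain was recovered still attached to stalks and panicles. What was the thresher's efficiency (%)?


eta = (total - unthreshed) / total * 100
    = (885 - 17.70) / 885 * 100
    = 867.30 / 885 * 100
    = 98%


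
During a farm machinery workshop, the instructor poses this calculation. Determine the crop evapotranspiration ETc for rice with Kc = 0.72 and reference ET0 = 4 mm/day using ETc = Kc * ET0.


ETc = Kc * ET0
    = 0.72 * 4
    = 2.88 mm/day


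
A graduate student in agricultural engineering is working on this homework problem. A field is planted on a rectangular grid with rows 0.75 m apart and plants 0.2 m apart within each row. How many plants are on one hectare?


D = 10000 / (row_sp * plant_sp)
  = 10000 / (0.75 * 0.2)
  = 10000 / 0.1500
  = 66666.67 plants/ha


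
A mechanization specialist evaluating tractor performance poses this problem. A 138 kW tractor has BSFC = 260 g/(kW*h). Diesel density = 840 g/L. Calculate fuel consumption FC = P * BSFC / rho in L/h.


FC = P * BSFC / rho_fuel
   = 138 * 260 / 840
   = 35880 / 840
   = 42.71 L/h


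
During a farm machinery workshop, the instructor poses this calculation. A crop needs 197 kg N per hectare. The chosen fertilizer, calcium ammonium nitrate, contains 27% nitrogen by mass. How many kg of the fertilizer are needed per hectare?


Rate = N_required / (N_content / 100)
     = 197 / (27 / 100)
     = 197 / 0.27
     = 729.63 kg/ha


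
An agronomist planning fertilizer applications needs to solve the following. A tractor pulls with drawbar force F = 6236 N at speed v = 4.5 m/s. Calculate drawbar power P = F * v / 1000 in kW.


P = F * v / 1000
  = 6236 * 4.5 / 1000
  = 28062 / 1000
  = 28.06 kW


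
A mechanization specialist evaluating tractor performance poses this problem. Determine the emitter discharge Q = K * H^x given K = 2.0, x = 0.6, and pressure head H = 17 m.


Q = K * H^x
  = 2.0 * 17^0.6
  = 2.0 * 5.4736
  = 10.95 L/h


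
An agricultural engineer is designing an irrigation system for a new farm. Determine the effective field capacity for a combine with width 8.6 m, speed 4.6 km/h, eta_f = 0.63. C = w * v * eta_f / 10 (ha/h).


C = w * v * eta_f / 10
  = 8.6 * 4.6 * 0.63 / 10
  = 24.92 / 10
  = 2.49 ha/h


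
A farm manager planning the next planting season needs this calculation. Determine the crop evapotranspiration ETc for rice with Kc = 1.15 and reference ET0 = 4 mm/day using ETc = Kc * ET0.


ETc = Kc * ET0
    = 1.15 * 4
    = 4.60 mm/day


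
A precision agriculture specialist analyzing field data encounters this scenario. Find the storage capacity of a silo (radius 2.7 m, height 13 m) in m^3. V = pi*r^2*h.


V = pi * r^2 * h
  = pi * 2.7^2 * 13
  = pi * 7.29 * 13
  = 297.73 m^3


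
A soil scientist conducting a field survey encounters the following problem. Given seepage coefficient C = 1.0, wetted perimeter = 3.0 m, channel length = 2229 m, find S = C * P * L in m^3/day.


S = C * P * L
  = 1.0 * 3.0 * 2229
  = 6687 m^3/day


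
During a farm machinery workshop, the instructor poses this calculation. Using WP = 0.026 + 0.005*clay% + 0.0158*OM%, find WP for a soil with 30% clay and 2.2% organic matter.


WP = 0.026 + 0.005*30 + 0.0158*2.2
   = 0.026 + 0.1500 + 0.0348
   = 0.2108


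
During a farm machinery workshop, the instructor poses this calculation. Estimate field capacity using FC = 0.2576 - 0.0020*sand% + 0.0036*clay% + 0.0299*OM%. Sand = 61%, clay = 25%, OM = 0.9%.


FC = 0.2576 - 0.0020*61 + 0.0036*25 + 0.0299*0.9
   = 0.2576 - 0.1220 + 0.0900 + 0.0269
   = 0.2525


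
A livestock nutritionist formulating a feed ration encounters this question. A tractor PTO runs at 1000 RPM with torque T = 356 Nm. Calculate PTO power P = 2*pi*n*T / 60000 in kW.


P = 2*pi*n*T / 60000
  = 2*pi * 1000 * 356 / 60000
  = 2236813.97 / 60000
  = 37.28 kW


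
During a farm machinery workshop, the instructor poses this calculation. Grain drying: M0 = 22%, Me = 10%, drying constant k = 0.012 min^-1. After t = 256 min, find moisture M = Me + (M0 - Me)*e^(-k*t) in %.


M = Me + (M0 - Me) * e^(-k*t)
  = 10 + (22 - 10) * e^(-0.012*256)
  = 10 + 12 * e^(-3.072)
  = 10 + 12 * 0.04633
  = 10 + 0.5559
  = 10.56%


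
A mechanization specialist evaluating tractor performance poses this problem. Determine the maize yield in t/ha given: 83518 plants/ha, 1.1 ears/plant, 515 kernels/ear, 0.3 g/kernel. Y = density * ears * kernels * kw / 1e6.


Y = density * ears * kernels * kw
  = 83518 * 1.1 * 515 * 0.3 g/ha
  = 14193884.10 g/ha
  = 14193.88 kg/ha = 14.19 t/ha


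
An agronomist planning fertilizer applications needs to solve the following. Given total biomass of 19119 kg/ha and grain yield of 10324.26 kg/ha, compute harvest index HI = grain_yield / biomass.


HI = grain_yield / biomass
   = 10324.26 / 19119
   = 0.54


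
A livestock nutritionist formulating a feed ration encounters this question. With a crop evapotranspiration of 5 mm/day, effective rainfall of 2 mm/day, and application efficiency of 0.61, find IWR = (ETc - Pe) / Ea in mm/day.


IWR = (ETc - Pe) / Ea
    = (5 - 2) / 0.61
    = 3 / 0.61
    = 4.92 mm/day


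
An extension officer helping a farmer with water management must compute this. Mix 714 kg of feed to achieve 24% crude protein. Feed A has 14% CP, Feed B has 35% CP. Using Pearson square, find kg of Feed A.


parts_A = CP_b - target = 35 - 24 = 11
parts_B = target - CP_a = 24 - 14 = 10
total_parts = 11 + 10 = 21
Feed A = 714 * 11 / 21 = 374 kg
Feed B = 714 * 10 / 21 = 340 kg

374 kg


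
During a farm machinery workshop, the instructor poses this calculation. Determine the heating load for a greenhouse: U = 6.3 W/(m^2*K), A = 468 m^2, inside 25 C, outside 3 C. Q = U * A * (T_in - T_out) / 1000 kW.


dT = 25 - (3) = 22 K
Q = U * A * dT
  = 6.3 * 468 * 22
  = 64864.80 W = 64.86 kW


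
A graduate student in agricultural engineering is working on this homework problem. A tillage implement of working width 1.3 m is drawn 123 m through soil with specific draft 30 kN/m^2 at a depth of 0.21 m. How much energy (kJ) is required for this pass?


E = k * d * w * L
  = 30 * 0.21 * 1.3 * 123
  = 1007.37 kJ


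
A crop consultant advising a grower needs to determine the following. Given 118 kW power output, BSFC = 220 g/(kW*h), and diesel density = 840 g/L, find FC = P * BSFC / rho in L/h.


FC = P * BSFC / rho_fuel
   = 118 * 220 / 840
   = 25960 / 840
   = 30.90 L/h


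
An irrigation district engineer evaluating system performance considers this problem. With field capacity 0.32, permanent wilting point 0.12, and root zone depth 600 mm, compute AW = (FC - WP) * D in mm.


AW = (FC - WP) * D
   = (0.32 - 0.12) * 600
   = 0.20 * 600
   = 120 mm


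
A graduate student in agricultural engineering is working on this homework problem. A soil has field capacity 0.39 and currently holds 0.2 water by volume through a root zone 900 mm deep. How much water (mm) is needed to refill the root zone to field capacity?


SMD = (FC - theta) * D
    = (0.39 - 0.2) * 900
    = 0.190 * 900
    = 171 mm


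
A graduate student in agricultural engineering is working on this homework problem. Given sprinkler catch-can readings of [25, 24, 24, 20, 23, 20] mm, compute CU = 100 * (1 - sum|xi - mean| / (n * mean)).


xbar = 136 / 6 = 22.667
sum|xi - xbar| = 10.667
CU = 100 * (1 - 10.667 / (6 * 22.667))
   = 100 * (1 - 0.0784)
   = 92.16%


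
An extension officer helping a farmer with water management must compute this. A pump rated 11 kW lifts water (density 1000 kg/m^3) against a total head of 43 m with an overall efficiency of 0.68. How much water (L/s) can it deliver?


Q = (P * 1000 * eta) / (rho * g * H)
  = (11 * 1000 * 0.68) / (1000 * 9.81 * 43)
  = 7480 / 421830
  = 0.01773 m^3/s = 17.73 L/s


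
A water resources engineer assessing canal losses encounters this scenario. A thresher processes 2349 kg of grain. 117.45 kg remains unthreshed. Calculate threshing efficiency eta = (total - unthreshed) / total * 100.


eta = (total - unthreshed) / total * 100
    = (2349 - 117.45) / 2349 * 100
    = 2231.55 / 2349 * 100
    = 95%


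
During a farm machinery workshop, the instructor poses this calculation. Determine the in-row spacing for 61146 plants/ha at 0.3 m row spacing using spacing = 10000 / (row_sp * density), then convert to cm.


spacing = 10000 / (row_sp * density)
        = 10000 / (0.3 * 61146)
        = 10000 / 18343.80
        = 0.54514 m = 54.51 cm


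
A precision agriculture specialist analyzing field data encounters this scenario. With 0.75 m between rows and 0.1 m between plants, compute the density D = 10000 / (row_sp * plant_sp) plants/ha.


D = 10000 / (row_sp * plant_sp)
  = 10000 / (0.75 * 0.1)
  = 10000 / 0.0750
  = 133333.33 plants/ha


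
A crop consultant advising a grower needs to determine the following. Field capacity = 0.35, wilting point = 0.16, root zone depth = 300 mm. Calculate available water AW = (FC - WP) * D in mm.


AW = (FC - WP) * D
   = (0.35 - 0.16) * 300
   = 0.19 * 300
   = 57 mm


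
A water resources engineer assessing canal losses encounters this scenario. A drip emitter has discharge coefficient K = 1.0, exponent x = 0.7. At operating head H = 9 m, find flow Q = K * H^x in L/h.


Q = K * H^x
  = 1.0 * 9^0.7
  = 1.0 * 4.6555
  = 4.66 L/h


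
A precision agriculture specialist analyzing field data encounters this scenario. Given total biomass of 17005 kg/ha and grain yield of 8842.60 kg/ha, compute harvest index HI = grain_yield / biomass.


HI = grain_yield / biomass
   = 8842.60 / 17005
   = 0.52


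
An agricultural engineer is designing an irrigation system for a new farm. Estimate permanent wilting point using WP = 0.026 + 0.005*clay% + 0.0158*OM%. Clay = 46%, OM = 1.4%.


WP = 0.026 + 0.005*46 + 0.0158*1.4
   = 0.026 + 0.2300 + 0.0221
   = 0.2781


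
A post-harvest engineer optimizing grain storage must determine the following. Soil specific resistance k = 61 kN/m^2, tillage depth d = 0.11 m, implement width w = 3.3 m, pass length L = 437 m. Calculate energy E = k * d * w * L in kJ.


E = k * d * w * L
  = 61 * 0.11 * 3.3 * 437
  = 9676.49 kJ


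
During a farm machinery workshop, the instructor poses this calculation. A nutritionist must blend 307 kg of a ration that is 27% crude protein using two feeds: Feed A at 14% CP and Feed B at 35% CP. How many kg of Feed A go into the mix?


parts_A = CP_b - target = 35 - 27 = 8
parts_B = target - CP_a = 27 - 14 = 13
total_parts = 8 + 13 = 21
Feed A = 307 * 8 / 21 = 116.95 kg
Feed B = 307 * 13 / 21 = 190.05 kg

116.95 kg


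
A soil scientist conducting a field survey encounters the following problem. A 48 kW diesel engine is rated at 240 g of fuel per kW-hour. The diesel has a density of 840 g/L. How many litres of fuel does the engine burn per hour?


FC = P * BSFC / rho_fuel
   = 48 * 240 / 840
   = 11520 / 840
   = 13.71 L/h


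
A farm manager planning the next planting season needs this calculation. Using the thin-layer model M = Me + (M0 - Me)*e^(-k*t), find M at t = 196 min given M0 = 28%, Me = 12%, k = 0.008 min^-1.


M = Me + (M0 - Me) * e^(-k*t)
  = 12 + (28 - 12) * e^(-0.008*196)
  = 12 + 16 * e^(-1.568)
  = 12 + 16 * 0.20846
  = 12 + 3.3354
  = 15.34%


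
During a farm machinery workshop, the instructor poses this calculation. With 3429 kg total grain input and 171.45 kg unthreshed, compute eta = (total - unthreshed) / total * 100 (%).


eta = (total - unthreshed) / total * 100
    = (3429 - 171.45) / 3429 * 100
    = 3257.55 / 3429 * 100
    = 95%


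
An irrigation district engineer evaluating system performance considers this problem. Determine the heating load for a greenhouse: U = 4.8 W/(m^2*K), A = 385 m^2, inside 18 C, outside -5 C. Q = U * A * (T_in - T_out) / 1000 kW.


dT = 18 - (-5) = 23 K
Q = U * A * dT
  = 4.8 * 385 * 23
  = 42504 W = 42.50 kW


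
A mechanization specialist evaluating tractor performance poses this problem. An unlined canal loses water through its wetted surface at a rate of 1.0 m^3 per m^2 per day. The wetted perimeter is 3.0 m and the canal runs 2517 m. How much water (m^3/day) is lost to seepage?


S = C * P * L
  = 1.0 * 3.0 * 2517
  = 7551 m^3/day


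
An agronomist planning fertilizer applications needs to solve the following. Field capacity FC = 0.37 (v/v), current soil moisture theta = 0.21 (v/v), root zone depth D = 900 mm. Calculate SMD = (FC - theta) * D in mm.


SMD = (FC - theta) * D
    = (0.37 - 0.21) * 900
    = 0.160 * 900
    = 144 mm


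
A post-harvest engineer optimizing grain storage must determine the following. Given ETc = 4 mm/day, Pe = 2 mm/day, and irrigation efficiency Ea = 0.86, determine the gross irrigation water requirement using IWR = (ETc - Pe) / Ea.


IWR = (ETc - Pe) / Ea
    = (4 - 2) / 0.86
    = 2 / 0.86
    = 2.33 mm/day


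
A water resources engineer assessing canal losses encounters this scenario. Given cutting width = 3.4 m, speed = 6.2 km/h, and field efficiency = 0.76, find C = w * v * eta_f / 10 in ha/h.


C = w * v * eta_f / 10
  = 3.4 * 6.2 * 0.76 / 10
  = 16.02 / 10
  = 1.60 ha/h


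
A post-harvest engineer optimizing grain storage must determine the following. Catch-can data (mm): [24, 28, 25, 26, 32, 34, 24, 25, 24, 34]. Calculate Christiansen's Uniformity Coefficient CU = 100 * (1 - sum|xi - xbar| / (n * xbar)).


xbar = 276 / 10 = 27.600
sum|xi - xbar| = 35.200
CU = 100 * (1 - 35.200 / (10 * 27.600))
   = 100 * (1 - 0.1275)
   = 87.25%
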